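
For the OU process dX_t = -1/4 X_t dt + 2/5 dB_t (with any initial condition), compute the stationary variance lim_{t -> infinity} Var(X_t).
lim Var(X_t) = 8/25

The OU SDE dX = -theta X dt + sigma dB admits the integrating factor exp(theta t): d(exp(theta t) X_t) = sigma exp(theta t) dB_t. Integrating from 0 to t gives X_t = x_0 * exp(-theta t) + sigma * int_0^t exp(-theta (t-s)) dB_s for any initial x_0. The Itô integral has variance (by the Itô isometry) sigma^2 * int_0^t exp(-2 theta (t - s)) ds = sigma^2 * (1 - exp(-2 theta t)) / (2 theta), independent of x_0.
With theta = 1/4, sigma = 2/5:
  Var(X_t) = (2/5)^2 * (1 - exp(-2*1/4 t)) / (2 * 1/4) = 8/25 - 8*exp(-t/2)/25.
As t -> infinity, exp(-2*1/4 t) -> 0, so the stationary variance is sigma^2 / (2 theta) = 8/25.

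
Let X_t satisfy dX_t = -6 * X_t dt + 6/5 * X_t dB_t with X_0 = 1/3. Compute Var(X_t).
Var(X_t) = (exp(36*t/25) - 1)*exp(-12*t)/9

For GBM dX = mu X dt + sigma X dB with X_0 = x_0, apply Itô to Y = log X: dY = (mu - sigma^2/2) dt + sigma dB, so Y_t = log(x_0) + (mu - sigma^2/2) t + sigma B_t and hence X_t = x_0 * exp((mu - sigma^2/2) t + sigma B_t).
With mu = -6, sigma = 6/5, x_0 = 1/3, this gives:
  X_t = 1/3 * exp((-168/25) * t + (6/5) * B_t).
Since sigma*B_t ~ Normal(0, sigma^2 t), E[exp(sigma*B_t)] = exp(sigma^2 t / 2); so E[X_t] = x_0 * exp((mu - sigma^2/2) t) * exp(sigma^2 t / 2) = x_0 * exp(mu t) = exp(-6*t)/3.
Var(X_t) = E[X_t^2] - (E[X_t])^2 = x_0^2 * exp(2 mu t) * (exp(sigma^2 t) - 1) = (exp(36*t/25) - 1)*exp(-12*t)/9.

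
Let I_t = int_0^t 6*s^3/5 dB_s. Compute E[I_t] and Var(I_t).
E[I_t] = 0; Var(I_t) = 36*t^7/175

The Itô integral of a deterministic integrand f(s) has mean 0 because each increment f(s) * (B_{s+ds} - B_s) has mean 0. By the Itô isometry:
  Var( int_0^t f(s) dB_s ) = E[ (int_0^t f(s) dB_s)^2 ] = int_0^t f(s)^2 ds.
Here f(s) = 6*s^3/5, so f(s)^2 = 36*s^6/25. Integrate:
  int_0^t (36*s^6/25) ds = 36*t^7/175.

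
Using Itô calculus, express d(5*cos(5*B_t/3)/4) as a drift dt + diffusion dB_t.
d(5*cos(5*B_t/3)/4) = (-125*cos(5*B_t/3)/72) dt + (-25*sin(5*B_t/3)/12) dB_t

Itô's formula for f(B_t) gives d f(B_t) = f'(B_t) dB_t + (1/2) f''(B_t) dt. Compute derivatives of f(x) = 5*cos(5*x/3)/4:
  f'(x)  = -25*sin(5*x/3)/12
  f''(x) = -125*cos(5*x/3)/36
Substitute x = B_t and multiply the f'' term by 1/2:
  drift     = (1/2) * (-125*cos(5*x/3)/36) evaluated at B_t = -125*cos(5*B_t/3)/72
  diffusion = (-25*sin(5*x/3)/12) evaluated at B_t = -25*sin(5*B_t/3)/12
Therefore d(5*cos(5*B_t/3)/4) = (-125*cos(5*B_t/3)/72) dt + (-25*sin(5*B_t/3)/12) dB_t.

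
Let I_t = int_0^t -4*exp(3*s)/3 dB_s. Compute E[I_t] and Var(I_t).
E[I_t] = 0; Var(I_t) = 8*exp(6*t)/27 - 8/27

The Itô integral of a deterministic integrand f(s) has mean 0 because each increment f(s) * (B_{s+ds} - B_s) has mean 0. By the Itô isometry:
  Var( int_0^t f(s) dB_s ) = E[ (int_0^t f(s) dB_s)^2 ] = int_0^t f(s)^2 ds.
Here f(s) = -4*exp(3*s)/3, so f(s)^2 = 16*exp(6*s)/9. Integrate:
  int_0^t (16*exp(6*s)/9) ds = 8*exp(6*t)/27 - 8/27.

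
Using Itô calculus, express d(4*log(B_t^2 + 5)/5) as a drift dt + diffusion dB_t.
d(4*log(B_t^2 + 5)/5) = (4*(5 - B_t^2)/(5*(B_t^2 + 5)^2)) dt + (8*B_t/(5*(B_t^2 + 5))) dB_t

Itô's formula for f(B_t) gives d f(B_t) = f'(B_t) dB_t + (1/2) f''(B_t) dt. Compute derivatives of f(x) = 4*log(x^2 + 5)/5:
  f'(x)  = 8*x/(5*(x^2 + 5))
  f''(x) = 8*(5 - x^2)/(5*(x^2 + 5)^2)
Substitute x = B_t and multiply the f'' term by 1/2:
  drift     = (1/2) * (8*(5 - x^2)/(5*(x^2 + 5)^2)) evaluated at B_t = 4*(5 - B_t^2)/(5*(B_t^2 + 5)^2)
  diffusion = (8*x/(5*(x^2 + 5))) evaluated at B_t = 8*B_t/(5*(B_t^2 + 5))
Therefore d(4*log(B_t^2 + 5)/5) = (4*(5 - B_t^2)/(5*(B_t^2 + 5)^2)) dt + (8*B_t/(5*(B_t^2 + 5))) dB_t.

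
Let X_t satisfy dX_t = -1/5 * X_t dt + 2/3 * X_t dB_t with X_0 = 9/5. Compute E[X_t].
E[X_t] = 9*exp(-t/5)/5

For GBM dX = mu X dt + sigma X dB with X_0 = x_0, apply Itô to Y = log X: dY = (mu - sigma^2/2) dt + sigma dB, so Y_t = log(x_0) + (mu - sigma^2/2) t + sigma B_t and hence X_t = x_0 * exp((mu - sigma^2/2) t + sigma B_t).
With mu = -1/5, sigma = 2/3, x_0 = 9/5, this gives:
  X_t = 9/5 * exp((-19/45) * t + (2/3) * B_t).
Since sigma*B_t ~ Normal(0, sigma^2 t), E[exp(sigma*B_t)] = exp(sigma^2 t / 2); so E[X_t] = x_0 * exp((mu - sigma^2/2) t) * exp(sigma^2 t / 2) = x_0 * exp(mu t) = 9*exp(-t/5)/5.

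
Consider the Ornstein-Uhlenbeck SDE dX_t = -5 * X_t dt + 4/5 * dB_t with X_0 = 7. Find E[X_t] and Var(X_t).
E[X_t] = 7*exp(-5*t); Var(X_t) = 8/125 - 8*exp(-10*t)/125

The OU SDE dX = -theta X dt + sigma dB admits the integrating factor exp(theta t): d(exp(theta t) X_t) = sigma exp(theta t) dB_t. Integrating from 0 to t:
  X_t = x_0 * exp(-theta t) + sigma * int_0^t exp(-theta (t-s)) dB_s.
The Itô integral has mean 0 and (by the Itô isometry) variance sigma^2 * int_0^t exp(-2 theta (t - s)) ds = sigma^2 * (1 - exp(-2 theta t)) / (2 theta).
With theta = 5, sigma = 4/5, x_0 = 7:
  E[X_t] = 7 * exp(-5 t) = 7*exp(-5*t)
  Var(X_t) = (4/5)^2 * (1 - exp(-2*5 t)) / (2 * 5) = 8/125 - 8*exp(-10*t)/125.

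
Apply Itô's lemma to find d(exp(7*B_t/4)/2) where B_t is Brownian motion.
d(exp(7*B_t/4)/2) = (49*exp(7*B_t/4)/64) dt + (7*exp(7*B_t/4)/8) dB_t

Itô's formula for f(B_t) gives d f(B_t) = f'(B_t) dB_t + (1/2) f''(B_t) dt. Compute derivatives of f(x) = exp(7*x/4)/2:
  f'(x)  = 7*exp(7*x/4)/8
  f''(x) = 49*exp(7*x/4)/32
Substitute x = B_t and multiply the f'' term by 1/2:
  drift     = (1/2) * (49*exp(7*x/4)/32) evaluated at B_t = 49*exp(7*B_t/4)/64
  diffusion = (7*exp(7*x/4)/8) evaluated at B_t = 7*exp(7*B_t/4)/8
Therefore d(exp(7*B_t/4)/2) = (49*exp(7*B_t/4)/64) dt + (7*exp(7*B_t/4)/8) dB_t.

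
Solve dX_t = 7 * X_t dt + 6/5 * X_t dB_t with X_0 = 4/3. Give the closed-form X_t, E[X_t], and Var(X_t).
X_t = 4/3 * exp((157/25) t + (6/5) B_t); E[X_t] = 4*exp(7*t)/3; Var(X_t) = 16*(exp(36*t/25) - 1)*exp(14*t)/9

For GBM dX = mu X dt + sigma X dB with X_0 = x_0, apply Itô to Y = log X: dY = (mu - sigma^2/2) dt + sigma dB, so Y_t = log(x_0) + (mu - sigma^2/2) t + sigma B_t and hence X_t = x_0 * exp((mu - sigma^2/2) t + sigma B_t).
With mu = 7, sigma = 6/5, x_0 = 4/3, this gives:
  X_t = 4/3 * exp((157/25) * t + (6/5) * B_t).
Since sigma*B_t ~ Normal(0, sigma^2 t), E[exp(sigma*B_t)] = exp(sigma^2 t / 2); so E[X_t] = x_0 * exp((mu - sigma^2/2) t) * exp(sigma^2 t / 2) = x_0 * exp(mu t) = 4*exp(7*t)/3.
Var(X_t) = E[X_t^2] - (E[X_t])^2 = x_0^2 * exp(2 mu t) * (exp(sigma^2 t) - 1) = 16*(exp(36*t/25) - 1)*exp(14*t)/9.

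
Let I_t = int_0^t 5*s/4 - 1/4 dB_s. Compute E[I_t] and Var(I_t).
E[I_t] = 0; Var(I_t) = t*(25*t^2 - 15*t + 3)/48

The Itô integral of a deterministic integrand f(s) has mean 0 because each increment f(s) * (B_{s+ds} - B_s) has mean 0. By the Itô isometry:
  Var( int_0^t f(s) dB_s ) = E[ (int_0^t f(s) dB_s)^2 ] = int_0^t f(s)^2 ds.
Here f(s) = 5*s/4 - 1/4, so f(s)^2 = (5*s - 1)^2/16. Integrate:
  int_0^t ((5*s - 1)^2/16) ds = t*(25*t^2 - 15*t + 3)/48.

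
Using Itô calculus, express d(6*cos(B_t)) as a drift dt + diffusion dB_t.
d(6*cos(B_t)) = (-3*cos(B_t)) dt + (-6*sin(B_t)) dB_t

Itô's formula for f(B_t) gives d f(B_t) = f'(B_t) dB_t + (1/2) f''(B_t) dt. Compute derivatives of f(x) = 6*cos(x):
  f'(x)  = -6*sin(x)
  f''(x) = -6*cos(x)
Substitute x = B_t and multiply the f'' term by 1/2:
  drift     = (1/2) * (-6*cos(x)) evaluated at B_t = -3*cos(B_t)
  diffusion = (-6*sin(x)) evaluated at B_t = -6*sin(B_t)
Therefore d(6*cos(B_t)) = (-3*cos(B_t)) dt + (-6*sin(B_t)) dB_t.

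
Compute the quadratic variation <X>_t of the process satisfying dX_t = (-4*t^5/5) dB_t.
<X>_t = 16*t^11/275

For an Itô process dX_t = a(t) dt + b(t) dB_t, the quadratic variation is <X>_t = int_0^t b(s)^2 ds (the drift term does not contribute). Here b(s) = -4*s^5/5, so
  b(s)^2 = 16*s^10/25.
Integrating from 0 to t:
  <X>_t = int_0^t (16*s^10/25) ds = 16*t^11/275.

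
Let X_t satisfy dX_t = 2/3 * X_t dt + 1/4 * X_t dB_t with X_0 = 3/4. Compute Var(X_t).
Var(X_t) = 9*(exp(t/16) - 1)*exp(4*t/3)/16

For GBM dX = mu X dt + sigma X dB with X_0 = x_0, apply Itô to Y = log X: dY = (mu - sigma^2/2) dt + sigma dB, so Y_t = log(x_0) + (mu - sigma^2/2) t + sigma B_t and hence X_t = x_0 * exp((mu - sigma^2/2) t + sigma B_t).
With mu = 2/3, sigma = 1/4, x_0 = 3/4, this gives:
  X_t = 3/4 * exp((61/96) * t + (1/4) * B_t).
Since sigma*B_t ~ Normal(0, sigma^2 t), E[exp(sigma*B_t)] = exp(sigma^2 t / 2); so E[X_t] = x_0 * exp((mu - sigma^2/2) t) * exp(sigma^2 t / 2) = x_0 * exp(mu t) = 3*exp(2*t/3)/4.
Var(X_t) = E[X_t^2] - (E[X_t])^2 = x_0^2 * exp(2 mu t) * (exp(sigma^2 t) - 1) = 9*(exp(t/16) - 1)*exp(4*t/3)/16.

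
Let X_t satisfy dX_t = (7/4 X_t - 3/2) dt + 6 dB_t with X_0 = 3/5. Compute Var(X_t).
Var(X_t) = 72*exp(7*t/2)/7 - 72/7

The variance V(t) = Var(X_t) satisfies V'(t) = 2 a V(t) + c^2 with V(0) = 0 (drift coefficient is linear in X, diffusion is constant). With a = 7/4, c = 6, the solution is
  V(t) = (c^2 / (2 a)) * (exp(2 a t) - 1)
       = (6^2 / (2*(7/4))) * (exp((7/2) t) - 1)
       = 72*exp(7*t/2)/7 - 72/7.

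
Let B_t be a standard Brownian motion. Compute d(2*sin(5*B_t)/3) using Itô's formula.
d(2*sin(5*B_t)/3) = (-25*sin(5*B_t)/3) dt + (10*cos(5*B_t)/3) dB_t

Itô's formula for f(B_t) gives d f(B_t) = f'(B_t) dB_t + (1/2) f''(B_t) dt. Compute derivatives of f(x) = 2*sin(5*x)/3:
  f'(x)  = 10*cos(5*x)/3
  f''(x) = -50*sin(5*x)/3
Substitute x = B_t and multiply the f'' term by 1/2:
  drift     = (1/2) * (-50*sin(5*x)/3) evaluated at B_t = -25*sin(5*B_t)/3
  diffusion = (10*cos(5*x)/3) evaluated at B_t = 10*cos(5*B_t)/3
Therefore d(2*sin(5*B_t)/3) = (-25*sin(5*B_t)/3) dt + (10*cos(5*B_t)/3) dB_t.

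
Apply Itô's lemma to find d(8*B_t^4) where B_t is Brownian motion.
d(8*B_t^4) = (48*B_t^2) dt + (32*B_t^3) dB_t

Itô's formula for f(B_t) gives d f(B_t) = f'(B_t) dB_t + (1/2) f''(B_t) dt. Compute derivatives of f(x) = 8*x^4:
  f'(x)  = 32*x^3
  f''(x) = 96*x^2
Substitute x = B_t and multiply the f'' term by 1/2:
  drift     = (1/2) * (96*x^2) evaluated at B_t = 48*B_t^2
  diffusion = (32*x^3) evaluated at B_t = 32*B_t^3
Therefore d(8*B_t^4) = (48*B_t^2) dt + (32*B_t^3) dB_t.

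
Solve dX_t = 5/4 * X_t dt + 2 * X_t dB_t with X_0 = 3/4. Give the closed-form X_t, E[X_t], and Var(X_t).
X_t = 3/4 * exp((-3/4) t + (2) B_t); E[X_t] = 3*exp(5*t/4)/4; Var(X_t) = 9*(exp(4*t) - 1)*exp(5*t/2)/16

For GBM dX = mu X dt + sigma X dB with X_0 = x_0, apply Itô to Y = log X: dY = (mu - sigma^2/2) dt + sigma dB, so Y_t = log(x_0) + (mu - sigma^2/2) t + sigma B_t and hence X_t = x_0 * exp((mu - sigma^2/2) t + sigma B_t).
With mu = 5/4, sigma = 2, x_0 = 3/4, this gives:
  X_t = 3/4 * exp((-3/4) * t + (2) * B_t).
Since sigma*B_t ~ Normal(0, sigma^2 t), E[exp(sigma*B_t)] = exp(sigma^2 t / 2); so E[X_t] = x_0 * exp((mu - sigma^2/2) t) * exp(sigma^2 t / 2) = x_0 * exp(mu t) = 3*exp(5*t/4)/4.
Var(X_t) = E[X_t^2] - (E[X_t])^2 = x_0^2 * exp(2 mu t) * (exp(sigma^2 t) - 1) = 9*(exp(4*t) - 1)*exp(5*t/2)/16.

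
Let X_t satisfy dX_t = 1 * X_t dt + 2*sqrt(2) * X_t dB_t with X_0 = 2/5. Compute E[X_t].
E[X_t] = 2*exp(t)/5

For GBM dX = mu X dt + sigma X dB with X_0 = x_0, apply Itô to Y = log X: dY = (mu - sigma^2/2) dt + sigma dB, so Y_t = log(x_0) + (mu - sigma^2/2) t + sigma B_t and hence X_t = x_0 * exp((mu - sigma^2/2) t + sigma B_t).
With mu = 1, sigma = 2*sqrt(2), x_0 = 2/5, this gives:
  X_t = 2/5 * exp((-3) * t + (2*sqrt(2)) * B_t).
Since sigma*B_t ~ Normal(0, sigma^2 t), E[exp(sigma*B_t)] = exp(sigma^2 t / 2); so E[X_t] = x_0 * exp((mu - sigma^2/2) t) * exp(sigma^2 t / 2) = x_0 * exp(mu t) = 2*exp(t)/5.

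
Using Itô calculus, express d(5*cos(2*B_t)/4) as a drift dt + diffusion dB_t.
d(5*cos(2*B_t)/4) = (-5*cos(2*B_t)/2) dt + (-5*sin(2*B_t)/2) dB_t

Itô's formula for f(B_t) gives d f(B_t) = f'(B_t) dB_t + (1/2) f''(B_t) dt. Compute derivatives of f(x) = 5*cos(2*x)/4:
  f'(x)  = -5*sin(2*x)/2
  f''(x) = -5*cos(2*x)
Substitute x = B_t and multiply the f'' term by 1/2:
  drift     = (1/2) * (-5*cos(2*x)) evaluated at B_t = -5*cos(2*B_t)/2
  diffusion = (-5*sin(2*x)/2) evaluated at B_t = -5*sin(2*B_t)/2
Therefore d(5*cos(2*B_t)/4) = (-5*cos(2*B_t)/2) dt + (-5*sin(2*B_t)/2) dB_t.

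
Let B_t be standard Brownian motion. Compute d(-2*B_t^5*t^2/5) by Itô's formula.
d(-2*B_t^5*t^2/5) = (4*B_t^3*t*(-B_t^2 - 5*t)/5) dt + (-2*B_t^4*t^2) dB_t

Itô's formula for f(t, x): d f(t, B_t) = (f_t + (1/2) f_xx) dt + f_x dB_t. Compute partials of f(t, x) = -2*t^2*x^5/5:
  f_t(t,x)  = -4*t*x^5/5
  f_x(t,x)  = -2*t^2*x^4
  f_xx(t,x) = -8*t^2*x^3
Assemble drift = f_t + (1/2) f_xx = 4*t*x^3*(-5*t - x^2)/5 and diffusion = f_x = -2*t^2*x^4. Substituting x = B_t:
  d(-2*B_t^5*t^2/5) = (4*B_t^3*t*(-B_t^2 - 5*t)/5) dt + (-2*B_t^4*t^2) dB_t.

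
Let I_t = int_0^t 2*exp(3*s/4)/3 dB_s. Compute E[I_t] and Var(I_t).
E[I_t] = 0; Var(I_t) = 8*exp(3*t/2)/27 - 8/27

The Itô integral of a deterministic integrand f(s) has mean 0 because each increment f(s) * (B_{s+ds} - B_s) has mean 0. By the Itô isometry:
  Var( int_0^t f(s) dB_s ) = E[ (int_0^t f(s) dB_s)^2 ] = int_0^t f(s)^2 ds.
Here f(s) = 2*exp(3*s/4)/3, so f(s)^2 = 4*exp(3*s/2)/9. Integrate:
  int_0^t (4*exp(3*s/2)/9) ds = 8*exp(3*t/2)/27 - 8/27.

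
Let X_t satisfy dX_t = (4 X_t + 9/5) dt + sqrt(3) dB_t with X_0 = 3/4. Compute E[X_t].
E[X_t] = 6*exp(4*t)/5 - 9/20

Taking expectations and using E[dB_t] = 0, the mean m(t) = E[X_t] satisfies the ODE m'(t) = a m(t) + b with m(0) = x_0. With a = 4, b = 9/5, x_0 = 3/4, the solution is
  m(t) = x_0 * exp(a t) + (b/a) * (exp(a t) - 1)
       = (3/4) * exp(4 t) + ((9/5)/4) * (exp(4 t) - 1)
       = 6*exp(4*t)/5 - 9/20.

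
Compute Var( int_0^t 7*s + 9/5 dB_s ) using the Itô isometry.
Var = t*(1225*t^2 + 945*t + 243)/75

The Itô integral of a deterministic integrand f(s) has mean 0 because each increment f(s) * (B_{s+ds} - B_s) has mean 0. By the Itô isometry:
  Var( int_0^t f(s) dB_s ) = E[ (int_0^t f(s) dB_s)^2 ] = int_0^t f(s)^2 ds.
Here f(s) = 7*s + 9/5, so f(s)^2 = (35*s + 9)^2/25. Integrate:
  int_0^t ((35*s + 9)^2/25) ds = t*(1225*t^2 + 945*t + 243)/75.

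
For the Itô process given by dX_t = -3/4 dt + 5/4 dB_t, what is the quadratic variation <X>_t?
<X>_t = 25*t/16

For an Itô process dX_t = a(t) dt + b(t) dB_t, the quadratic variation is <X>_t = int_0^t b(s)^2 ds (the drift term does not contribute). Here b(s) = 5/4, so
  b(s)^2 = 25/16.
Integrating from 0 to t:
  <X>_t = int_0^t (25/16) ds = 25*t/16.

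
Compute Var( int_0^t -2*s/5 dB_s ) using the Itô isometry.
Var = 4*t^3/75

The Itô integral of a deterministic integrand f(s) has mean 0 because each increment f(s) * (B_{s+ds} - B_s) has mean 0. By the Itô isometry:
  Var( int_0^t f(s) dB_s ) = E[ (int_0^t f(s) dB_s)^2 ] = int_0^t f(s)^2 ds.
Here f(s) = -2*s/5, so f(s)^2 = 4*s^2/25. Integrate:
  int_0^t (4*s^2/25) ds = 4*t^3/75.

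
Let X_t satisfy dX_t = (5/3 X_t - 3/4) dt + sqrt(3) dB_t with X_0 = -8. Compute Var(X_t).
Var(X_t) = 9*exp(10*t/3)/10 - 9/10

The variance V(t) = Var(X_t) satisfies V'(t) = 2 a V(t) + c^2 with V(0) = 0 (drift coefficient is linear in X, diffusion is constant). With a = 5/3, c = sqrt(3), the solution is
  V(t) = (c^2 / (2 a)) * (exp(2 a t) - 1)
       = (sqrt(3)^2 / (2*(5/3))) * (exp((10/3) t) - 1)
       = 9*exp(10*t/3)/10 - 9/10.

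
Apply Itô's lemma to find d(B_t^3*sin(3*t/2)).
d(B_t^3*sin(3*t/2)) = (3*B_t*(B_t^2*cos(3*t/2) + 2*sin(3*t/2))/2) dt + (3*B_t^2*sin(3*t/2)) dB_t

Itô's formula for f(t, x): d f(t, B_t) = (f_t + (1/2) f_xx) dt + f_x dB_t. Compute partials of f(t, x) = x^3*sin(3*t/2):
  f_t(t,x)  = 3*x^3*cos(3*t/2)/2
  f_x(t,x)  = 3*x^2*sin(3*t/2)
  f_xx(t,x) = 6*x*sin(3*t/2)
Assemble drift = f_t + (1/2) f_xx = 3*x*(x^2*cos(3*t/2) + 2*sin(3*t/2))/2 and diffusion = f_x = 3*x^2*sin(3*t/2). Substituting x = B_t:
  d(B_t^3*sin(3*t/2)) = (3*B_t*(B_t^2*cos(3*t/2) + 2*sin(3*t/2))/2) dt + (3*B_t^2*sin(3*t/2)) dB_t.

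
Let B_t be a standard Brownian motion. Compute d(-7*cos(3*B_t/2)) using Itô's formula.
d(-7*cos(3*B_t/2)) = (63*cos(3*B_t/2)/8) dt + (21*sin(3*B_t/2)/2) dB_t

Itô's formula for f(B_t) gives d f(B_t) = f'(B_t) dB_t + (1/2) f''(B_t) dt. Compute derivatives of f(x) = -7*cos(3*x/2):
  f'(x)  = 21*sin(3*x/2)/2
  f''(x) = 63*cos(3*x/2)/4
Substitute x = B_t and multiply the f'' term by 1/2:
  drift     = (1/2) * (63*cos(3*x/2)/4) evaluated at B_t = 63*cos(3*B_t/2)/8
  diffusion = (21*sin(3*x/2)/2) evaluated at B_t = 21*sin(3*B_t/2)/2
Therefore d(-7*cos(3*B_t/2)) = (63*cos(3*B_t/2)/8) dt + (21*sin(3*B_t/2)/2) dB_t.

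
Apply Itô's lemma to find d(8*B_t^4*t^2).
d(8*B_t^4*t^2) = (16*B_t^2*t*(B_t^2 + 3*t)) dt + (32*B_t^3*t^2) dB_t

Itô's formula for f(t, x): d f(t, B_t) = (f_t + (1/2) f_xx) dt + f_x dB_t. Compute partials of f(t, x) = 8*t^2*x^4:
  f_t(t,x)  = 16*t*x^4
  f_x(t,x)  = 32*t^2*x^3
  f_xx(t,x) = 96*t^2*x^2
Assemble drift = f_t + (1/2) f_xx = 16*t*x^2*(3*t + x^2) and diffusion = f_x = 32*t^2*x^3. Substituting x = B_t:
  d(8*B_t^4*t^2) = (16*B_t^2*t*(B_t^2 + 3*t)) dt + (32*B_t^3*t^2) dB_t.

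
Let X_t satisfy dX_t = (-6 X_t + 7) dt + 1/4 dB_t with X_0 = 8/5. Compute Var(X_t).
Var(X_t) = 1/192 - exp(-12*t)/192

The variance V(t) = Var(X_t) satisfies V'(t) = 2 a V(t) + c^2 with V(0) = 0 (drift coefficient is linear in X, diffusion is constant). With a = -6, c = 1/4, the solution is
  V(t) = (c^2 / (2 a)) * (exp(2 a t) - 1)
       = ((1/4)^2 / (2*(-6))) * (exp((-12) t) - 1)
       = 1/192 - exp(-12*t)/192.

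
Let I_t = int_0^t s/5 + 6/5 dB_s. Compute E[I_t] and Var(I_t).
E[I_t] = 0; Var(I_t) = t*(t^2 + 18*t + 108)/75

The Itô integral of a deterministic integrand f(s) has mean 0 because each increment f(s) * (B_{s+ds} - B_s) has mean 0. By the Itô isometry:
  Var( int_0^t f(s) dB_s ) = E[ (int_0^t f(s) dB_s)^2 ] = int_0^t f(s)^2 ds.
Here f(s) = s/5 + 6/5, so f(s)^2 = (s + 6)^2/25. Integrate:
  int_0^t ((s + 6)^2/25) ds = t*(t^2 + 18*t + 108)/75.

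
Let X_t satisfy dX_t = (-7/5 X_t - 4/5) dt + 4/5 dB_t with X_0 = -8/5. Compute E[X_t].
E[X_t] = -4/7 - 36*exp(-7*t/5)/35

Taking expectations and using E[dB_t] = 0, the mean m(t) = E[X_t] satisfies the ODE m'(t) = a m(t) + b with m(0) = x_0. With a = -7/5, b = -4/5, x_0 = -8/5, the solution is
  m(t) = x_0 * exp(a t) + (b/a) * (exp(a t) - 1)
       = (-8/5) * exp((-7/5) t) + ((-4/5)/(-7/5)) * (exp((-7/5) t) - 1)
       = -4/7 - 36*exp(-7*t/5)/35.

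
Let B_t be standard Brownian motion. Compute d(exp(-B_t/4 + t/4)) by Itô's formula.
d(exp(-B_t/4 + t/4)) = (9*exp(-B_t/4 + t/4)/32) dt + (-exp(-B_t/4 + t/4)/4) dB_t

Itô's formula for f(t, x): d f(t, B_t) = (f_t + (1/2) f_xx) dt + f_x dB_t. Compute partials of f(t, x) = exp(t/4 - x/4):
  f_t(t,x)  = exp(t/4 - x/4)/4
  f_x(t,x)  = -exp(t/4 - x/4)/4
  f_xx(t,x) = exp(t/4 - x/4)/16
Assemble drift = f_t + (1/2) f_xx = 9*exp(t/4 - x/4)/32 and diffusion = f_x = -exp(t/4 - x/4)/4. Substituting x = B_t:
  d(exp(-B_t/4 + t/4)) = (9*exp(-B_t/4 + t/4)/32) dt + (-exp(-B_t/4 + t/4)/4) dB_t.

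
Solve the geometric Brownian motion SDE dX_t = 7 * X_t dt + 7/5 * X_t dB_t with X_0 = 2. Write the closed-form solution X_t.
X_t = 2 * exp((301/50) * t + (7/5) * B_t)

For GBM dX = mu X dt + sigma X dB with X_0 = x_0, apply Itô to Y = log X: dY = (mu - sigma^2/2) dt + sigma dB, so Y_t = log(x_0) + (mu - sigma^2/2) t + sigma B_t and hence X_t = x_0 * exp((mu - sigma^2/2) t + sigma B_t).
With mu = 7, sigma = 7/5, x_0 = 2, this gives:
  X_t = 2 * exp((301/50) * t + (7/5) * B_t).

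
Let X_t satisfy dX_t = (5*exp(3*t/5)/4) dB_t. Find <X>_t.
<X>_t = 125*exp(6*t/5)/96 - 125/96

For an Itô process dX_t = a(t) dt + b(t) dB_t, the quadratic variation is <X>_t = int_0^t b(s)^2 ds (the drift term does not contribute). Here b(s) = 5*exp(3*s/5)/4, so
  b(s)^2 = 25*exp(6*s/5)/16.
Integrating from 0 to t:
  <X>_t = int_0^t (25*exp(6*s/5)/16) ds = 125*exp(6*t/5)/96 - 125/96.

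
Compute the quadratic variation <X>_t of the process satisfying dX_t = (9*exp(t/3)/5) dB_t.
<X>_t = 243*exp(2*t/3)/50 - 243/50

For an Itô process dX_t = a(t) dt + b(t) dB_t, the quadratic variation is <X>_t = int_0^t b(s)^2 ds (the drift term does not contribute). Here b(s) = 9*exp(s/3)/5, so
  b(s)^2 = 81*exp(2*s/3)/25.
Integrating from 0 to t:
  <X>_t = int_0^t (81*exp(2*s/3)/25) ds = 243*exp(2*t/3)/50 - 243/50.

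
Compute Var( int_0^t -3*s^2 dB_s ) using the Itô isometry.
Var = 9*t^5/5

The Itô integral of a deterministic integrand f(s) has mean 0 because each increment f(s) * (B_{s+ds} - B_s) has mean 0. By the Itô isometry:
  Var( int_0^t f(s) dB_s ) = E[ (int_0^t f(s) dB_s)^2 ] = int_0^t f(s)^2 ds.
Here f(s) = -3*s^2, so f(s)^2 = 9*s^4. Integrate:
  int_0^t (9*s^4) ds = 9*t^5/5.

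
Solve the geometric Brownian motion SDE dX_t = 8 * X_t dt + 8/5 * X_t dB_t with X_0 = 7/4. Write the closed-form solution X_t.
X_t = 7/4 * exp((168/25) * t + (8/5) * B_t)

For GBM dX = mu X dt + sigma X dB with X_0 = x_0, apply Itô to Y = log X: dY = (mu - sigma^2/2) dt + sigma dB, so Y_t = log(x_0) + (mu - sigma^2/2) t + sigma B_t and hence X_t = x_0 * exp((mu - sigma^2/2) t + sigma B_t).
With mu = 8, sigma = 8/5, x_0 = 7/4, this gives:
  X_t = 7/4 * exp((168/25) * t + (8/5) * B_t).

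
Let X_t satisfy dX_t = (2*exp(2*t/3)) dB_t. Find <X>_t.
<X>_t = 3*exp(4*t/3) - 3

For an Itô process dX_t = a(t) dt + b(t) dB_t, the quadratic variation is <X>_t = int_0^t b(s)^2 ds (the drift term does not contribute). Here b(s) = 2*exp(2*s/3), so
  b(s)^2 = 4*exp(4*s/3).
Integrating from 0 to t:
  <X>_t = int_0^t (4*exp(4*s/3)) ds = 3*exp(4*t/3) - 3.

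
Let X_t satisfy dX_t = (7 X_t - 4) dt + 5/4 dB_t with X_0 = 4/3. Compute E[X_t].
E[X_t] = 16*exp(7*t)/21 + 4/7

Taking expectations and using E[dB_t] = 0, the mean m(t) = E[X_t] satisfies the ODE m'(t) = a m(t) + b with m(0) = x_0. With a = 7, b = -4, x_0 = 4/3, the solution is
  m(t) = x_0 * exp(a t) + (b/a) * (exp(a t) - 1)
       = (4/3) * exp(7 t) + ((-4)/7) * (exp(7 t) - 1)
       = 16*exp(7*t)/21 + 4/7.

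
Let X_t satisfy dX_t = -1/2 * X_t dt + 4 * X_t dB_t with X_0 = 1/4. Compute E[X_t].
E[X_t] = exp(-t/2)/4

For GBM dX = mu X dt + sigma X dB with X_0 = x_0, apply Itô to Y = log X: dY = (mu - sigma^2/2) dt + sigma dB, so Y_t = log(x_0) + (mu - sigma^2/2) t + sigma B_t and hence X_t = x_0 * exp((mu - sigma^2/2) t + sigma B_t).
With mu = -1/2, sigma = 4, x_0 = 1/4, this gives:
  X_t = 1/4 * exp((-17/2) * t + (4) * B_t).
Since sigma*B_t ~ Normal(0, sigma^2 t), E[exp(sigma*B_t)] = exp(sigma^2 t / 2); so E[X_t] = x_0 * exp((mu - sigma^2/2) t) * exp(sigma^2 t / 2) = x_0 * exp(mu t) = exp(-t/2)/4.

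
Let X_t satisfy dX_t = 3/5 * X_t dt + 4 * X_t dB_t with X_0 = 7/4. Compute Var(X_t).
Var(X_t) = 49*(exp(16*t) - 1)*exp(6*t/5)/16

For GBM dX = mu X dt + sigma X dB with X_0 = x_0, apply Itô to Y = log X: dY = (mu - sigma^2/2) dt + sigma dB, so Y_t = log(x_0) + (mu - sigma^2/2) t + sigma B_t and hence X_t = x_0 * exp((mu - sigma^2/2) t + sigma B_t).
With mu = 3/5, sigma = 4, x_0 = 7/4, this gives:
  X_t = 7/4 * exp((-37/5) * t + (4) * B_t).
Since sigma*B_t ~ Normal(0, sigma^2 t), E[exp(sigma*B_t)] = exp(sigma^2 t / 2); so E[X_t] = x_0 * exp((mu - sigma^2/2) t) * exp(sigma^2 t / 2) = x_0 * exp(mu t) = 7*exp(3*t/5)/4.
Var(X_t) = E[X_t^2] - (E[X_t])^2 = x_0^2 * exp(2 mu t) * (exp(sigma^2 t) - 1) = 49*(exp(16*t) - 1)*exp(6*t/5)/16.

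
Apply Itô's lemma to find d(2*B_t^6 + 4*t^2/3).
d(2*B_t^6 + 4*t^2/3) = (30*B_t^4 + 8*t/3) dt + (12*B_t^5) dB_t

Itô's formula for f(t, x): d f(t, B_t) = (f_t + (1/2) f_xx) dt + f_x dB_t. Compute partials of f(t, x) = 4*t^2/3 + 2*x^6:
  f_t(t,x)  = 8*t/3
  f_x(t,x)  = 12*x^5
  f_xx(t,x) = 60*x^4
Assemble drift = f_t + (1/2) f_xx = 8*t/3 + 30*x^4 and diffusion = f_x = 12*x^5. Substituting x = B_t:
  d(2*B_t^6 + 4*t^2/3) = (30*B_t^4 + 8*t/3) dt + (12*B_t^5) dB_t.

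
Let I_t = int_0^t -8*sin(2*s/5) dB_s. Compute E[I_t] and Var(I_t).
E[I_t] = 0; Var(I_t) = 32*t - 40*sin(4*t/5)

The Itô integral of a deterministic integrand f(s) has mean 0 because each increment f(s) * (B_{s+ds} - B_s) has mean 0. By the Itô isometry:
  Var( int_0^t f(s) dB_s ) = E[ (int_0^t f(s) dB_s)^2 ] = int_0^t f(s)^2 ds.
Here f(s) = -8*sin(2*s/5), so f(s)^2 = 64*sin(2*s/5)^2. Integrate:
  int_0^t (64*sin(2*s/5)^2) ds = 32*t - 40*sin(4*t/5).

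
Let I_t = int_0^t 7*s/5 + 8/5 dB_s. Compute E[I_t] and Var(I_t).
E[I_t] = 0; Var(I_t) = t*(49*t^2 + 168*t + 192)/75

The Itô integral of a deterministic integrand f(s) has mean 0 because each increment f(s) * (B_{s+ds} - B_s) has mean 0. By the Itô isometry:
  Var( int_0^t f(s) dB_s ) = E[ (int_0^t f(s) dB_s)^2 ] = int_0^t f(s)^2 ds.
Here f(s) = 7*s/5 + 8/5, so f(s)^2 = (7*s + 8)^2/25. Integrate:
  int_0^t ((7*s + 8)^2/25) ds = t*(49*t^2 + 168*t + 192)/75.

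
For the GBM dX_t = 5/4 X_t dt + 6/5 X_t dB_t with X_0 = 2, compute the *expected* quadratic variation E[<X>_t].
E[<X>_t] = 288*exp(197*t/50)/197 - 288/197

<X>_t = int_0^t ((6/5) * X_s)^2 ds. Taking expectation inside the integral: E[<X>_t] = (6/5)^2 * int_0^t E[X_s^2] ds. For GBM, E[X_s^2] = x_0^2 * exp((2 mu + sigma^2) s). Integrating:
  E[<X>_t] = (6/5)^2 * 2^2 * (exp((2*(5/4) + (6/5)^2) t) - 1) / (2*(5/4) + (6/5)^2)
           = (6/5)^2 * 2^2 * (exp((197/50) t) - 1) / (197/50) = 288*exp(197*t/50)/197 - 288/197.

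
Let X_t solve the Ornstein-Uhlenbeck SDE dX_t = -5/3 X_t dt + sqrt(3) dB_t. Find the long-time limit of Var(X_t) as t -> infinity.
lim Var(X_t) = 9/10

The OU SDE dX = -theta X dt + sigma dB admits the integrating factor exp(theta t): d(exp(theta t) X_t) = sigma exp(theta t) dB_t. Integrating from 0 to t gives X_t = x_0 * exp(-theta t) + sigma * int_0^t exp(-theta (t-s)) dB_s for any initial x_0. The Itô integral has variance (by the Itô isometry) sigma^2 * int_0^t exp(-2 theta (t - s)) ds = sigma^2 * (1 - exp(-2 theta t)) / (2 theta), independent of x_0.
With theta = 5/3, sigma = sqrt(3):
  Var(X_t) = (sqrt(3))^2 * (1 - exp(-2*5/3 t)) / (2 * 5/3) = 9/10 - 9*exp(-10*t/3)/10.
As t -> infinity, exp(-2*5/3 t) -> 0, so the stationary variance is sigma^2 / (2 theta) = 9/10.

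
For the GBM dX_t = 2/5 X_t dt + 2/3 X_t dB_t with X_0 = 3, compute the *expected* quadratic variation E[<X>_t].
E[<X>_t] = 45*exp(56*t/45)/14 - 45/14

<X>_t = int_0^t ((2/3) * X_s)^2 ds. Taking expectation inside the integral: E[<X>_t] = (2/3)^2 * int_0^t E[X_s^2] ds. For GBM, E[X_s^2] = x_0^2 * exp((2 mu + sigma^2) s). Integrating:
  E[<X>_t] = (2/3)^2 * 3^2 * (exp((2*(2/5) + (2/3)^2) t) - 1) / (2*(2/5) + (2/3)^2)
           = (2/3)^2 * 3^2 * (exp((56/45) t) - 1) / (56/45) = 45*exp(56*t/45)/14 - 45/14.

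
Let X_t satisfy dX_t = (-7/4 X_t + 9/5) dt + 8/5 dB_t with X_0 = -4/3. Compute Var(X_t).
Var(X_t) = 128/175 - 128*exp(-7*t/2)/175

The variance V(t) = Var(X_t) satisfies V'(t) = 2 a V(t) + c^2 with V(0) = 0 (drift coefficient is linear in X, diffusion is constant). With a = -7/4, c = 8/5, the solution is
  V(t) = (c^2 / (2 a)) * (exp(2 a t) - 1)
       = ((8/5)^2 / (2*(-7/4))) * (exp((-7/2) t) - 1)
       = 128/175 - 128*exp(-7*t/2)/175.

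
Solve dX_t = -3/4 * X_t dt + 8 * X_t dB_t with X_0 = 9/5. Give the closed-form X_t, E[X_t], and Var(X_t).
X_t = 9/5 * exp((-131/4) t + (8) B_t); E[X_t] = 9*exp(-3*t/4)/5; Var(X_t) = (81*exp(64*t) - 81)*exp(-3*t/2)/25

For GBM dX = mu X dt + sigma X dB with X_0 = x_0, apply Itô to Y = log X: dY = (mu - sigma^2/2) dt + sigma dB, so Y_t = log(x_0) + (mu - sigma^2/2) t + sigma B_t and hence X_t = x_0 * exp((mu - sigma^2/2) t + sigma B_t).
With mu = -3/4, sigma = 8, x_0 = 9/5, this gives:
  X_t = 9/5 * exp((-131/4) * t + (8) * B_t).
Since sigma*B_t ~ Normal(0, sigma^2 t), E[exp(sigma*B_t)] = exp(sigma^2 t / 2); so E[X_t] = x_0 * exp((mu - sigma^2/2) t) * exp(sigma^2 t / 2) = x_0 * exp(mu t) = 9*exp(-3*t/4)/5.
Var(X_t) = E[X_t^2] - (E[X_t])^2 = x_0^2 * exp(2 mu t) * (exp(sigma^2 t) - 1) = (81*exp(64*t) - 81)*exp(-3*t/2)/25.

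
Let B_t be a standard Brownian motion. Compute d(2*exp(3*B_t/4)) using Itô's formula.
d(2*exp(3*B_t/4)) = (9*exp(3*B_t/4)/16) dt + (3*exp(3*B_t/4)/2) dB_t

Itô's formula for f(B_t) gives d f(B_t) = f'(B_t) dB_t + (1/2) f''(B_t) dt. Compute derivatives of f(x) = 2*exp(3*x/4):
  f'(x)  = 3*exp(3*x/4)/2
  f''(x) = 9*exp(3*x/4)/8
Substitute x = B_t and multiply the f'' term by 1/2:
  drift     = (1/2) * (9*exp(3*x/4)/8) evaluated at B_t = 9*exp(3*B_t/4)/16
  diffusion = (3*exp(3*x/4)/2) evaluated at B_t = 3*exp(3*B_t/4)/2
Therefore d(2*exp(3*B_t/4)) = (9*exp(3*B_t/4)/16) dt + (3*exp(3*B_t/4)/2) dB_t.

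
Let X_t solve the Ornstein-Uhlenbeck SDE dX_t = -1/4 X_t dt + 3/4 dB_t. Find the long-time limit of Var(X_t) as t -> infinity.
lim Var(X_t) = 9/8

The OU SDE dX = -theta X dt + sigma dB admits the integrating factor exp(theta t): d(exp(theta t) X_t) = sigma exp(theta t) dB_t. Integrating from 0 to t gives X_t = x_0 * exp(-theta t) + sigma * int_0^t exp(-theta (t-s)) dB_s for any initial x_0. The Itô integral has variance (by the Itô isometry) sigma^2 * int_0^t exp(-2 theta (t - s)) ds = sigma^2 * (1 - exp(-2 theta t)) / (2 theta), independent of x_0.
With theta = 1/4, sigma = 3/4:
  Var(X_t) = (3/4)^2 * (1 - exp(-2*1/4 t)) / (2 * 1/4) = 9/8 - 9*exp(-t/2)/8.
As t -> infinity, exp(-2*1/4 t) -> 0, so the stationary variance is sigma^2 / (2 theta) = 9/8.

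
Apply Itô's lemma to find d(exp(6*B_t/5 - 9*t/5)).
d(exp(6*B_t/5 - 9*t/5)) = (-27*exp(6*B_t/5 - 9*t/5)/25) dt + (6*exp(6*B_t/5 - 9*t/5)/5) dB_t

Itô's formula for f(t, x): d f(t, B_t) = (f_t + (1/2) f_xx) dt + f_x dB_t. Compute partials of f(t, x) = exp(-9*t/5 + 6*x/5):
  f_t(t,x)  = -9*exp(-9*t/5 + 6*x/5)/5
  f_x(t,x)  = 6*exp(-9*t/5 + 6*x/5)/5
  f_xx(t,x) = 36*exp(-9*t/5 + 6*x/5)/25
Assemble drift = f_t + (1/2) f_xx = -27*exp(-9*t/5 + 6*x/5)/25 and diffusion = f_x = 6*exp(-9*t/5 + 6*x/5)/5. Substituting x = B_t:
  d(exp(6*B_t/5 - 9*t/5)) = (-27*exp(6*B_t/5 - 9*t/5)/25) dt + (6*exp(6*B_t/5 - 9*t/5)/5) dB_t.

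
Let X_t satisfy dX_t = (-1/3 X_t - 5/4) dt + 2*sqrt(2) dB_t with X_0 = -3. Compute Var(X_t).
Var(X_t) = 12 - 12*exp(-2*t/3)

The variance V(t) = Var(X_t) satisfies V'(t) = 2 a V(t) + c^2 with V(0) = 0 (drift coefficient is linear in X, diffusion is constant). With a = -1/3, c = 2*sqrt(2), the solution is
  V(t) = (c^2 / (2 a)) * (exp(2 a t) - 1)
       = ((2*sqrt(2))^2 / (2*(-1/3))) * (exp((-2/3) t) - 1)
       = 12 - 12*exp(-2*t/3).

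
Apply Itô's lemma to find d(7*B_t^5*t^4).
d(7*B_t^5*t^4) = (B_t^3*t^3*(28*B_t^2 + 70*t)) dt + (35*B_t^4*t^4) dB_t

Itô's formula for f(t, x): d f(t, B_t) = (f_t + (1/2) f_xx) dt + f_x dB_t. Compute partials of f(t, x) = 7*t^4*x^5:
  f_t(t,x)  = 28*t^3*x^5
  f_x(t,x)  = 35*t^4*x^4
  f_xx(t,x) = 140*t^4*x^3
Assemble drift = f_t + (1/2) f_xx = t^3*x^3*(70*t + 28*x^2) and diffusion = f_x = 35*t^4*x^4. Substituting x = B_t:
  d(7*B_t^5*t^4) = (B_t^3*t^3*(28*B_t^2 + 70*t)) dt + (35*B_t^4*t^4) dB_t.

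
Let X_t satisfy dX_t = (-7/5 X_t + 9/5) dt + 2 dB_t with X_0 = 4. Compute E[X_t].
E[X_t] = 9/7 + 19*exp(-7*t/5)/7

Taking expectations and using E[dB_t] = 0, the mean m(t) = E[X_t] satisfies the ODE m'(t) = a m(t) + b with m(0) = x_0. With a = -7/5, b = 9/5, x_0 = 4, the solution is
  m(t) = x_0 * exp(a t) + (b/a) * (exp(a t) - 1)
       = 4 * exp((-7/5) t) + ((9/5)/(-7/5)) * (exp((-7/5) t) - 1)
       = 9/7 + 19*exp(-7*t/5)/7.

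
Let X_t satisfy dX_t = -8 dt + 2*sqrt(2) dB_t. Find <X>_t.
<X>_t = 8*t

For an Itô process dX_t = a(t) dt + b(t) dB_t, the quadratic variation is <X>_t = int_0^t b(s)^2 ds (the drift term does not contribute). Here b(s) = 2*sqrt(2), so
  b(s)^2 = 8.
Integrating from 0 to t:
  <X>_t = int_0^t (8) ds = 8*t.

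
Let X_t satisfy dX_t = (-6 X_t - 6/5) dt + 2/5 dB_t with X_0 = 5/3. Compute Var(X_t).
Var(X_t) = 1/75 - exp(-12*t)/75

The variance V(t) = Var(X_t) satisfies V'(t) = 2 a V(t) + c^2 with V(0) = 0 (drift coefficient is linear in X, diffusion is constant). With a = -6, c = 2/5, the solution is
  V(t) = (c^2 / (2 a)) * (exp(2 a t) - 1)
       = ((2/5)^2 / (2*(-6))) * (exp((-12) t) - 1)
       = 1/75 - exp(-12*t)/75.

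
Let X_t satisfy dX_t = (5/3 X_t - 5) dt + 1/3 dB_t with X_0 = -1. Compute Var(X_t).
Var(X_t) = exp(10*t/3)/30 - 1/30

The variance V(t) = Var(X_t) satisfies V'(t) = 2 a V(t) + c^2 with V(0) = 0 (drift coefficient is linear in X, diffusion is constant). With a = 5/3, c = 1/3, the solution is
  V(t) = (c^2 / (2 a)) * (exp(2 a t) - 1)
       = ((1/3)^2 / (2*(5/3))) * (exp((10/3) t) - 1)
       = exp(10*t/3)/30 - 1/30.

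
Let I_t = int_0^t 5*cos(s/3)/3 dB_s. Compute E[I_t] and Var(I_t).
E[I_t] = 0; Var(I_t) = 25*t/18 + 25*sin(2*t/3)/12

The Itô integral of a deterministic integrand f(s) has mean 0 because each increment f(s) * (B_{s+ds} - B_s) has mean 0. By the Itô isometry:
  Var( int_0^t f(s) dB_s ) = E[ (int_0^t f(s) dB_s)^2 ] = int_0^t f(s)^2 ds.
Here f(s) = 5*cos(s/3)/3, so f(s)^2 = 25*cos(s/3)^2/9. Integrate:
  int_0^t (25*cos(s/3)^2/9) ds = 25*t/18 + 25*sin(2*t/3)/12.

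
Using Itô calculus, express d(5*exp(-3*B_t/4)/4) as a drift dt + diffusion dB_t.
d(5*exp(-3*B_t/4)/4) = (45*exp(-3*B_t/4)/128) dt + (-15*exp(-3*B_t/4)/16) dB_t

Itô's formula for f(B_t) gives d f(B_t) = f'(B_t) dB_t + (1/2) f''(B_t) dt. Compute derivatives of f(x) = 5*exp(-3*x/4)/4:
  f'(x)  = -15*exp(-3*x/4)/16
  f''(x) = 45*exp(-3*x/4)/64
Substitute x = B_t and multiply the f'' term by 1/2:
  drift     = (1/2) * (45*exp(-3*x/4)/64) evaluated at B_t = 45*exp(-3*B_t/4)/128
  diffusion = (-15*exp(-3*x/4)/16) evaluated at B_t = -15*exp(-3*B_t/4)/16
Therefore d(5*exp(-3*B_t/4)/4) = (45*exp(-3*B_t/4)/128) dt + (-15*exp(-3*B_t/4)/16) dB_t.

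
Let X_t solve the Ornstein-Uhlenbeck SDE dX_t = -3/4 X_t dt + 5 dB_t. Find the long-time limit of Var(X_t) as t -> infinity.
lim Var(X_t) = 50/3

The OU SDE dX = -theta X dt + sigma dB admits the integrating factor exp(theta t): d(exp(theta t) X_t) = sigma exp(theta t) dB_t. Integrating from 0 to t gives X_t = x_0 * exp(-theta t) + sigma * int_0^t exp(-theta (t-s)) dB_s for any initial x_0. The Itô integral has variance (by the Itô isometry) sigma^2 * int_0^t exp(-2 theta (t - s)) ds = sigma^2 * (1 - exp(-2 theta t)) / (2 theta), independent of x_0.
With theta = 3/4, sigma = 5:
  Var(X_t) = (5)^2 * (1 - exp(-2*3/4 t)) / (2 * 3/4) = 50/3 - 50*exp(-3*t/2)/3.
As t -> infinity, exp(-2*3/4 t) -> 0, so the stationary variance is sigma^2 / (2 theta) = 50/3.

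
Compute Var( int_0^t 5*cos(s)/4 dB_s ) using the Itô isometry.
Var = 25*t/32 + 25*sin(2*t)/64

The Itô integral of a deterministic integrand f(s) has mean 0 because each increment f(s) * (B_{s+ds} - B_s) has mean 0. By the Itô isometry:
  Var( int_0^t f(s) dB_s ) = E[ (int_0^t f(s) dB_s)^2 ] = int_0^t f(s)^2 ds.
Here f(s) = 5*cos(s)/4, so f(s)^2 = 25*cos(s)^2/16. Integrate:
  int_0^t (25*cos(s)^2/16) ds = 25*t/32 + 25*sin(2*t)/64.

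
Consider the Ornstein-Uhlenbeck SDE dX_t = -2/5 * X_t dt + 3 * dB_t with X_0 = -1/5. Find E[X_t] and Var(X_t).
E[X_t] = -exp(-2*t/5)/5; Var(X_t) = 45/4 - 45*exp(-4*t/5)/4

The OU SDE dX = -theta X dt + sigma dB admits the integrating factor exp(theta t): d(exp(theta t) X_t) = sigma exp(theta t) dB_t. Integrating from 0 to t:
  X_t = x_0 * exp(-theta t) + sigma * int_0^t exp(-theta (t-s)) dB_s.
The Itô integral has mean 0 and (by the Itô isometry) variance sigma^2 * int_0^t exp(-2 theta (t - s)) ds = sigma^2 * (1 - exp(-2 theta t)) / (2 theta).
With theta = 2/5, sigma = 3, x_0 = -1/5:
  E[X_t] = -1/5 * exp(-2/5 t) = -exp(-2*t/5)/5
  Var(X_t) = (3)^2 * (1 - exp(-2*2/5 t)) / (2 * 2/5) = 45/4 - 45*exp(-4*t/5)/4.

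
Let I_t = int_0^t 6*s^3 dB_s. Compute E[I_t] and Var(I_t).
E[I_t] = 0; Var(I_t) = 36*t^7/7

The Itô integral of a deterministic integrand f(s) has mean 0 because each increment f(s) * (B_{s+ds} - B_s) has mean 0. By the Itô isometry:
  Var( int_0^t f(s) dB_s ) = E[ (int_0^t f(s) dB_s)^2 ] = int_0^t f(s)^2 ds.
Here f(s) = 6*s^3, so f(s)^2 = 36*s^6. Integrate:
  int_0^t (36*s^6) ds = 36*t^7/7.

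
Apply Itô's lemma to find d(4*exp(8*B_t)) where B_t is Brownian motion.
d(4*exp(8*B_t)) = (128*exp(8*B_t)) dt + (32*exp(8*B_t)) dB_t

Itô's formula for f(B_t) gives d f(B_t) = f'(B_t) dB_t + (1/2) f''(B_t) dt. Compute derivatives of f(x) = 4*exp(8*x):
  f'(x)  = 32*exp(8*x)
  f''(x) = 256*exp(8*x)
Substitute x = B_t and multiply the f'' term by 1/2:
  drift     = (1/2) * (256*exp(8*x)) evaluated at B_t = 128*exp(8*B_t)
  diffusion = (32*exp(8*x)) evaluated at B_t = 32*exp(8*B_t)
Therefore d(4*exp(8*B_t)) = (128*exp(8*B_t)) dt + (32*exp(8*B_t)) dB_t.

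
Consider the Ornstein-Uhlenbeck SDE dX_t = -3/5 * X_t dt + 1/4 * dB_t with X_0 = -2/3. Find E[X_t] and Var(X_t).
E[X_t] = -2*exp(-3*t/5)/3; Var(X_t) = 5/96 - 5*exp(-6*t/5)/96

The OU SDE dX = -theta X dt + sigma dB admits the integrating factor exp(theta t): d(exp(theta t) X_t) = sigma exp(theta t) dB_t. Integrating from 0 to t:
  X_t = x_0 * exp(-theta t) + sigma * int_0^t exp(-theta (t-s)) dB_s.
The Itô integral has mean 0 and (by the Itô isometry) variance sigma^2 * int_0^t exp(-2 theta (t - s)) ds = sigma^2 * (1 - exp(-2 theta t)) / (2 theta).
With theta = 3/5, sigma = 1/4, x_0 = -2/3:
  E[X_t] = -2/3 * exp(-3/5 t) = -2*exp(-3*t/5)/3
  Var(X_t) = (1/4)^2 * (1 - exp(-2*3/5 t)) / (2 * 3/5) = 5/96 - 5*exp(-6*t/5)/96.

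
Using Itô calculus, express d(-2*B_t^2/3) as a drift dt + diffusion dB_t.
d(-2*B_t^2/3) = (-2/3) dt + (-4*B_t/3) dB_t

Itô's formula for f(B_t) gives d f(B_t) = f'(B_t) dB_t + (1/2) f''(B_t) dt. Compute derivatives of f(x) = -2*x^2/3:
  f'(x)  = -4*x/3
  f''(x) = -4/3
Substitute x = B_t and multiply the f'' term by 1/2:
  drift     = (1/2) * (-4/3) evaluated at B_t = -2/3
  diffusion = (-4*x/3) evaluated at B_t = -4*B_t/3
Therefore d(-2*B_t^2/3) = (-2/3) dt + (-4*B_t/3) dB_t.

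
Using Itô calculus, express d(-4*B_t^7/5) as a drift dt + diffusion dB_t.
d(-4*B_t^7/5) = (-84*B_t^5/5) dt + (-28*B_t^6/5) dB_t

Itô's formula for f(B_t) gives d f(B_t) = f'(B_t) dB_t + (1/2) f''(B_t) dt. Compute derivatives of f(x) = -4*x^7/5:
  f'(x)  = -28*x^6/5
  f''(x) = -168*x^5/5
Substitute x = B_t and multiply the f'' term by 1/2:
  drift     = (1/2) * (-168*x^5/5) evaluated at B_t = -84*B_t^5/5
  diffusion = (-28*x^6/5) evaluated at B_t = -28*B_t^6/5
Therefore d(-4*B_t^7/5) = (-84*B_t^5/5) dt + (-28*B_t^6/5) dB_t.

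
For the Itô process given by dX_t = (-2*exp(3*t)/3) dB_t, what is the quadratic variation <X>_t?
<X>_t = 2*exp(6*t)/27 - 2/27

For an Itô process dX_t = a(t) dt + b(t) dB_t, the quadratic variation is <X>_t = int_0^t b(s)^2 ds (the drift term does not contribute). Here b(s) = -2*exp(3*s)/3, so
  b(s)^2 = 4*exp(6*s)/9.
Integrating from 0 to t:
  <X>_t = int_0^t (4*exp(6*s)/9) ds = 2*exp(6*t)/27 - 2/27.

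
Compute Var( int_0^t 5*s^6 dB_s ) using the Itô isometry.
Var = 25*t^13/13

The Itô integral of a deterministic integrand f(s) has mean 0 because each increment f(s) * (B_{s+ds} - B_s) has mean 0. By the Itô isometry:
  Var( int_0^t f(s) dB_s ) = E[ (int_0^t f(s) dB_s)^2 ] = int_0^t f(s)^2 ds.
Here f(s) = 5*s^6, so f(s)^2 = 25*s^12. Integrate:
  int_0^t (25*s^12) ds = 25*t^13/13.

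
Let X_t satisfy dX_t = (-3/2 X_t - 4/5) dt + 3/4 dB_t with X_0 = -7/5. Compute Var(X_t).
Var(X_t) = 3/16 - 3*exp(-3*t)/16

The variance V(t) = Var(X_t) satisfies V'(t) = 2 a V(t) + c^2 with V(0) = 0 (drift coefficient is linear in X, diffusion is constant). With a = -3/2, c = 3/4, the solution is
  V(t) = (c^2 / (2 a)) * (exp(2 a t) - 1)
       = ((3/4)^2 / (2*(-3/2))) * (exp((-3) t) - 1)
       = 3/16 - 3*exp(-3*t)/16.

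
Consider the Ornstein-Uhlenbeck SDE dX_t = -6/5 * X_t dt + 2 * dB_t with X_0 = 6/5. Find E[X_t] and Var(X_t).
E[X_t] = 6*exp(-6*t/5)/5; Var(X_t) = 5/3 - 5*exp(-12*t/5)/3

The OU SDE dX = -theta X dt + sigma dB admits the integrating factor exp(theta t): d(exp(theta t) X_t) = sigma exp(theta t) dB_t. Integrating from 0 to t:
  X_t = x_0 * exp(-theta t) + sigma * int_0^t exp(-theta (t-s)) dB_s.
The Itô integral has mean 0 and (by the Itô isometry) variance sigma^2 * int_0^t exp(-2 theta (t - s)) ds = sigma^2 * (1 - exp(-2 theta t)) / (2 theta).
With theta = 6/5, sigma = 2, x_0 = 6/5:
  E[X_t] = 6/5 * exp(-6/5 t) = 6*exp(-6*t/5)/5
  Var(X_t) = (2)^2 * (1 - exp(-2*6/5 t)) / (2 * 6/5) = 5/3 - 5*exp(-12*t/5)/3.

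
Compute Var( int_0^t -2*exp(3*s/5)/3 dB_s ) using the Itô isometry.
Var = 10*exp(6*t/5)/27 - 10/27

The Itô integral of a deterministic integrand f(s) has mean 0 because each increment f(s) * (B_{s+ds} - B_s) has mean 0. By the Itô isometry:
  Var( int_0^t f(s) dB_s ) = E[ (int_0^t f(s) dB_s)^2 ] = int_0^t f(s)^2 ds.
Here f(s) = -2*exp(3*s/5)/3, so f(s)^2 = 4*exp(6*s/5)/9. Integrate:
  int_0^t (4*exp(6*s/5)/9) ds = 10*exp(6*t/5)/27 - 10/27.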